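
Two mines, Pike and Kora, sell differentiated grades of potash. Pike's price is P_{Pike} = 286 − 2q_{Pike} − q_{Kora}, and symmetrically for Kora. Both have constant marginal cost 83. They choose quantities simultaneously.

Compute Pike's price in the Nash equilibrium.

164.2

Mine Pike's profit: π = q_{Pike}(286 − 2q_{Pike} − q_{Kora}) − 83q_{Pike}.
∂π/∂q_{Pike} = 203 − 4q_{Pike} − q_{Kora} = 0 ⇒ q_{Pike} = 50.75 − 0.25q_{Kora}.
The game is symmetric, so in equilibrium q_{Kora} = q_{Pike}: the reaction function gives 1.25q_{Pike} = 50.75, hence q_{Pike} = 40.6.
P_{Pike} = 286 − 2·40.6 − 40.6 = 164.2.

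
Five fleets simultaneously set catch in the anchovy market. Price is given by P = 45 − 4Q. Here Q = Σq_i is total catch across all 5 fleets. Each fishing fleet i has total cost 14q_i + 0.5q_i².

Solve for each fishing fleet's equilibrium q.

A representative fishing fleet's profit is π_i = q_i(45 − 4Q) − 14q_i − 0.5q_i², with Q = q_i + Σ_{j≠i} q_j.
First-order condition: 31 − 9q_i − 4Σ_{j≠i} q_j = 0.
In a symmetric equilibrium every fishing fleet chooses the same q, so Σ_{j≠i} q_j = 4q. The condition becomes 31 − 25q = 0, giving q = 31/25 = 1.24.

1.24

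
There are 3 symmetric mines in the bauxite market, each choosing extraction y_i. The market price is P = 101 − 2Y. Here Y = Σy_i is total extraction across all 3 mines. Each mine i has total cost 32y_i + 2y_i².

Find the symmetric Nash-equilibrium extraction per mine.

A representative mine's profit is π_i = y_i(101 − 2Y) − 32y_i − 2y_i², with Y = y_i + Σ_{j≠i} y_j.
First-order condition: 69 − 8y_i − 2Σ_{j≠i} y_j = 0.
In a symmetric equilibrium every mine chooses the same y, so Σ_{j≠i} y_j = 2y. The condition becomes 69 − 12y = 0, giving y = 69/12 = 5.75.

5.75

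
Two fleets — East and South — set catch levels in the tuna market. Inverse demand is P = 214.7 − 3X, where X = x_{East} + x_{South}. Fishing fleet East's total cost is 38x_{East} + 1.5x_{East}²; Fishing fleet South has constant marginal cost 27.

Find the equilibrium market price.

Fishing fleet East's profit: π = x_{East}(214.7 − 3(x_{East} + x_{South})) − 38x_{East} − 1.5x_{East}².
∂π/∂x_{East} = 176.7 − 9x_{East} − 3x_{South} = 0, so x_{East} = 589/30 − (1/3)x_{South}.
For South: ∂π/∂x_{South} = 187.7 − 6x_{South} − 3x_{East} = 0 ⇒ x_{South} = 1877/60 − 0.5x_{East}.
Substituting the second reaction function into the first: x_{East} = 589/30 − (1/3)(1877/60 − 0.5x_{East}), which gives (5/6)x_{East} = 1657/180 ⇒ x_{East} = 1657/150.
Then x_{South} = 1877/60 − 0.5·(1657/150) = 25.76.
Equilibrium price: P = 214.7 − 3·(5521/150) = 104.28.

104.28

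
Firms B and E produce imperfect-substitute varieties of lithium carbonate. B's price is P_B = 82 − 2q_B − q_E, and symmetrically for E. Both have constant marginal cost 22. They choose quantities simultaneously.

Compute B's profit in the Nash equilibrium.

Firm B's profit: π = q_B(82 − 2q_B − q_E) − 22q_B.
∂π/∂q_B = 60 − 4q_B − q_E = 0 ⇒ q_B = 15 − 0.25q_E.
By symmetry q_E = q_B; substituting into the reaction function, 1.25q_B = 15 and q_B = 12.
P_B = 82 − 2·12 − 12 = 46.
Profit = (46 − 22)·12 = 288.

288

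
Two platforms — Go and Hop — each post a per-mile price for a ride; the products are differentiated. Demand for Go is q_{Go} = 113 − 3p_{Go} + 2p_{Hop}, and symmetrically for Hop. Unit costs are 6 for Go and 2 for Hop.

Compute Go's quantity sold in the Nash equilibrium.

78

Go's profit: π = (p_{Go} − 6)(113 − 3p_{Go} + 2p_{Hop}).
∂π/∂p_{Go} = 131 − 6p_{Go} + 2p_{Hop} = 0 ⇒ p_{Go} = 131/6 + (1/3)p_{Hop}.
Similarly p_{Hop} = 119/6 + (1/3)p_{Go}.
Substituting the second reaction function into the first: p_{Go} = 131/6 + (1/3)(119/6 + (1/3)p_{Go}), which gives (8/9)p_{Go} = 256/9 ⇒ p_{Go} = 32.
Then p_{Hop} = 119/6 + (1/3)·32 = 30.5.
q_{Go} = 113 − 3·32 + 2·30.5 = 78.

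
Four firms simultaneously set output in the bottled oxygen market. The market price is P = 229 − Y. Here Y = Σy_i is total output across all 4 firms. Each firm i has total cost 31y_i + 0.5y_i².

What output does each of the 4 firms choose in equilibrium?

A representative firm's profit is π_i = y_i(229 − Y) − 31y_i − 0.5y_i², with Y = y_i + Σ_{j≠i} y_j.
First-order condition: 198 − 3y_i − Σ_{j≠i} y_j = 0.
Imposing symmetry (y_j = y for all j) turns Σ_{j≠i} y_j into 3y, so 198 = 6y and y = 33.

33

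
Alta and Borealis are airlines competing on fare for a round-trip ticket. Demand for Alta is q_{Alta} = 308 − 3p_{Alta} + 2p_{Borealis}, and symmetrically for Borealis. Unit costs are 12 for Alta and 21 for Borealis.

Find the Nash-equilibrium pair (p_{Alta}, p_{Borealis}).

Alta's profit: π = (p_{Alta} − 12)(308 − 3p_{Alta} + 2p_{Borealis}).
∂π/∂p_{Alta} = 344 − 6p_{Alta} + 2p_{Borealis} = 0 ⇒ p_{Alta} = 172/3 + (1/3)p_{Borealis}.
Similarly p_{Borealis} = 371/6 + (1/3)p_{Alta}.
Plugging p_{Borealis} into Alta's best response: p_{Alta} = 172/3 + (1/3)(371/6 + (1/3)p_{Alta}) ⇒ (8/9)p_{Alta} = 1403/18, so p_{Alta} = 87.6875.
Then p_{Borealis} = 371/6 + (1/3)·87.6875 = 91.0625.

87.6875, 91.0625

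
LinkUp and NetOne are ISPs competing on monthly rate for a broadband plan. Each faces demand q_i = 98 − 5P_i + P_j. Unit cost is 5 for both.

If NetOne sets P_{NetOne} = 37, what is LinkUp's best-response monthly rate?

16

LinkUp's profit: π = (P_{LinkUp} − 5)(98 − 5P_{LinkUp} + P_{NetOne}).
∂π/∂P_{LinkUp} = 123 − 10P_{LinkUp} + P_{NetOne} = 0 ⇒ P_{LinkUp} = 12.3 + 0.1P_{NetOne}.
At P_{NetOne} = 37: P_{LinkUp} = 12.3 + 0.1·37 = 16.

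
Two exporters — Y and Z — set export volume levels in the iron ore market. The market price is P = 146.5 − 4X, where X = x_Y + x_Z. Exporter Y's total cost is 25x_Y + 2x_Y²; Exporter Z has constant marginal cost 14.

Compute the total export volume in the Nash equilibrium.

Exporter Y's profit: π = x_Y(146.5 − 4(x_Y + x_Z)) − 25x_Y − 2x_Y².
∂π/∂x_Y = 121.5 − 12x_Y − 4x_Z = 0, so x_Y = 10.125 − (1/3)x_Z.
For Z: ∂π/∂x_Z = 132.5 − 8x_Z − 4x_Y = 0 ⇒ x_Z = 16.5625 − 0.5x_Y.
Solving the two reaction functions simultaneously: (1 − (−1/3)(−0.5))x_Y = 10.125 − (1/3)·16.5625, so (5/6)x_Y = 221/48 and x_Y = 5.525.
Then x_Z = 16.5625 − 0.5·5.525 = 13.8.
Total export volume: 5.525 + 13.8 = 19.325.

19.325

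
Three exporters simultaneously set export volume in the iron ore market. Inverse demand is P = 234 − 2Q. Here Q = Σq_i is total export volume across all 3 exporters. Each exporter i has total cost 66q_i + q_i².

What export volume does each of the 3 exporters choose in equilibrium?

A representative exporter's profit is π_i = q_i(234 − 2Q) − 66q_i − q_i², with Q = q_i + Σ_{j≠i} q_j.
First-order condition: 168 − 6q_i − 2Σ_{j≠i} q_j = 0.
With identical exporters, set every q_j = q: then 168 − 6q − 4q = 0, i.e. q = 168/10 = 16.8.

16.8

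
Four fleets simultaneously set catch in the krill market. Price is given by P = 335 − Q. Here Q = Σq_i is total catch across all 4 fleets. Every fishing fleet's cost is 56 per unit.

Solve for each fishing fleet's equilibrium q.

A representative fishing fleet's profit is π_i = q_i(335 − Q) − 56q_i, with Q = q_i + Σ_{j≠i} q_j.
First-order condition: 279 − 2q_i − Σ_{j≠i} q_j = 0.
In a symmetric equilibrium every fishing fleet chooses the same q, so Σ_{j≠i} q_j = 3q. The condition becomes 279 − 5q = 0, giving q = 279/5 = 55.8.

55.8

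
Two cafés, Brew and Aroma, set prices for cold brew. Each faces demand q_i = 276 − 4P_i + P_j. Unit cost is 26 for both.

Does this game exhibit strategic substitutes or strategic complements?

strategic complements

Brew's profit: π = (P_{Brew} − 26)(276 − 4P_{Brew} + P_{Aroma}).
∂π/∂P_{Brew} = 380 − 8P_{Brew} + P_{Aroma} = 0 ⇒ P_{Brew} = 47.5 + 0.125P_{Aroma}.
The best-response slope dP_{Brew}/dP_{Aroma} = 0.125 > 0: the reaction function is upward-sloping, so the choices are strategic complements.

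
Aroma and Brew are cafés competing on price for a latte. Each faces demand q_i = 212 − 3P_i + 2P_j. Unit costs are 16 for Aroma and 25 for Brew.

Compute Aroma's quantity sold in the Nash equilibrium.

152.0625

Aroma's profit: π = (P_{Aroma} − 16)(212 − 3P_{Aroma} + 2P_{Brew}).
∂π/∂P_{Aroma} = 260 − 6P_{Aroma} + 2P_{Brew} = 0 ⇒ P_{Aroma} = 130/3 + (1/3)P_{Brew}.
Similarly P_{Brew} = 287/6 + (1/3)P_{Aroma}.
Solving the two reaction functions simultaneously: (1 − (1/3)(1/3))P_{Aroma} = 130/3 + (1/3)·(287/6), so (8/9)P_{Aroma} = 1067/18 and P_{Aroma} = 66.6875.
Then P_{Brew} = 287/6 + (1/3)·66.6875 = 70.0625.
q_{Aroma} = 212 − 3·66.6875 + 2·70.0625 = 152.0625.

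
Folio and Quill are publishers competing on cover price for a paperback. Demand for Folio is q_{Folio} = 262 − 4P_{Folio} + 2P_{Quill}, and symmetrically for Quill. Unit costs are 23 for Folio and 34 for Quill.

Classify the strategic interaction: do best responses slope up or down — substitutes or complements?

Folio's profit: π = (P_{Folio} − 23)(262 − 4P_{Folio} + 2P_{Quill}).
∂π/∂P_{Folio} = 354 − 8P_{Folio} + 2P_{Quill} = 0 ⇒ P_{Folio} = 44.25 + 0.25P_{Quill}.
The best-response slope dP_{Folio}/dP_{Quill} = 0.25 > 0: the reaction function is upward-sloping, so the choices are strategic complements.

strategic complements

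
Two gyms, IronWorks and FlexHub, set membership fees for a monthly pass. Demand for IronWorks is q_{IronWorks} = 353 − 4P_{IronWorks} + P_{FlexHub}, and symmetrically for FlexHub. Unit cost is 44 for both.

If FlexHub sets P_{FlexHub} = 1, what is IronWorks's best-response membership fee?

66.25

IronWorks's profit: π = (P_{IronWorks} − 44)(353 − 4P_{IronWorks} + P_{FlexHub}).
∂π/∂P_{IronWorks} = 529 − 8P_{IronWorks} + P_{FlexHub} = 0 ⇒ P_{IronWorks} = 66.125 + 0.125P_{FlexHub}.
At P_{FlexHub} = 1: P_{IronWorks} = 66.125 + 0.125·1 = 66.25.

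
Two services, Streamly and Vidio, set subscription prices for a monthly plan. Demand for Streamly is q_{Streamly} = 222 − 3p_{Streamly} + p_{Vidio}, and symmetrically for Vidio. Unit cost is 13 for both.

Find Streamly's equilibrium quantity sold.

Streamly's profit: π = (p_{Streamly} − 13)(222 − 3p_{Streamly} + p_{Vidio}).
∂π/∂p_{Streamly} = 261 − 6p_{Streamly} + p_{Vidio} = 0 ⇒ p_{Streamly} = 43.5 + (1/6)p_{Vidio}.
Setting p_{Streamly} = p_{Vidio} in the reaction function: p_{Streamly} = 43.5 + (1/6)p_{Streamly}, so p_{Streamly} = 43.5 / (5/6) = 52.2.
q_{Streamly} = 222 − 3·52.2 + 52.2 = 117.6.

117.6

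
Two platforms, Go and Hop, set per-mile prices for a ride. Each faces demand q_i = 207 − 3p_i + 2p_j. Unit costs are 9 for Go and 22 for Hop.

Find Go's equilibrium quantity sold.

Go's profit: π = (p_{Go} − 9)(207 − 3p_{Go} + 2p_{Hop}).
∂π/∂p_{Go} = 234 − 6p_{Go} + 2p_{Hop} = 0 ⇒ p_{Go} = 39 + (1/3)p_{Hop}.
Similarly p_{Hop} = 45.5 + (1/3)p_{Go}.
Solving the two reaction functions simultaneously: (1 − (1/3)(1/3))p_{Go} = 39 + (1/3)·45.5, so (8/9)p_{Go} = 325/6 and p_{Go} = 60.9375.
Then p_{Hop} = 45.5 + (1/3)·60.9375 = 65.8125.
q_{Go} = 207 − 3·60.9375 + 2·65.8125 = 155.8125.

155.8125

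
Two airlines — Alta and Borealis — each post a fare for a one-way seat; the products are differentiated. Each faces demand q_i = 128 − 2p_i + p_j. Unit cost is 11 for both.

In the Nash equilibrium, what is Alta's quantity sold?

78

Alta's profit: π = (p_{Alta} − 11)(128 − 2p_{Alta} + p_{Borealis}).
∂π/∂p_{Alta} = 150 − 4p_{Alta} + p_{Borealis} = 0 ⇒ p_{Alta} = 37.5 + 0.25p_{Borealis}.
By symmetry p_{Borealis} = p_{Alta}; substituting into the reaction function, 0.75p_{Alta} = 37.5 and p_{Alta} = 50.
q_{Alta} = 128 − 2·50 + 50 = 78.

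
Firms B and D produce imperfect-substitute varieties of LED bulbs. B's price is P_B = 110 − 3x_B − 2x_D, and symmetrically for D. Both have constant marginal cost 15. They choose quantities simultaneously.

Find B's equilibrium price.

50.625

Firm B's profit: π = x_B(110 − 3x_B − 2x_D) − 15x_B.
∂π/∂x_B = 95 − 6x_B − 2x_D = 0 ⇒ x_B = 95/6 − (1/3)x_D.
By symmetry x_D = x_B; substituting into the reaction function, (4/3)x_B = 95/6 and x_B = 11.875.
P_B = 110 − 3·11.875 − 2·11.875 = 50.625.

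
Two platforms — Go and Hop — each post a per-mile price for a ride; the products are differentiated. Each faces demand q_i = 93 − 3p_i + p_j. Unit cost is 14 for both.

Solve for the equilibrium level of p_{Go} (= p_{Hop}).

27

Go's profit: π = (p_{Go} − 14)(93 − 3p_{Go} + p_{Hop}).
∂π/∂p_{Go} = 135 − 6p_{Go} + p_{Hop} = 0 ⇒ p_{Go} = 22.5 + (1/6)p_{Hop}.
The game is symmetric, so in equilibrium p_{Hop} = p_{Go}: the reaction function gives (5/6)p_{Go} = 22.5, hence p_{Go} = 27.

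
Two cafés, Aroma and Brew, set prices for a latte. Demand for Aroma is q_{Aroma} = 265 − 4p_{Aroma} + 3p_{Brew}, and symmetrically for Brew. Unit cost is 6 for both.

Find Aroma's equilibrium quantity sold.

207.2

Aroma's profit: π = (p_{Aroma} − 6)(265 − 4p_{Aroma} + 3p_{Brew}).
∂π/∂p_{Aroma} = 289 − 8p_{Aroma} + 3p_{Brew} = 0 ⇒ p_{Aroma} = 36.125 + 0.375p_{Brew}.
By symmetry p_{Brew} = p_{Aroma}; substituting into the reaction function, 0.625p_{Aroma} = 36.125 and p_{Aroma} = 57.8.
q_{Aroma} = 265 − 4·57.8 + 3·57.8 = 207.2.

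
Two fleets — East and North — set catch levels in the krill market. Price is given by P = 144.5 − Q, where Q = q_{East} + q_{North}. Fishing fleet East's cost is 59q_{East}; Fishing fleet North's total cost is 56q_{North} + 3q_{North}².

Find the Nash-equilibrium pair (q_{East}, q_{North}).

39.7, 6.1

Fishing fleet East's profit: π = q_{East}(144.5 − (q_{East} + q_{North})) − 59q_{East}.
∂π/∂q_{East} = 85.5 − 2q_{East} − q_{North} = 0, so q_{East} = 42.75 − 0.5q_{North}.
For North: ∂π/∂q_{North} = 88.5 − 8q_{North} − q_{East} = 0 ⇒ q_{North} = 11.0625 − 0.125q_{East}.
Plugging q_{North} into East's best response: q_{East} = 42.75 − 0.5(11.0625 − 0.125q_{East}) ⇒ 0.9375q_{East} = 1191/32, so q_{East} = 39.7.
Then q_{North} = 11.0625 − 0.125·39.7 = 6.1.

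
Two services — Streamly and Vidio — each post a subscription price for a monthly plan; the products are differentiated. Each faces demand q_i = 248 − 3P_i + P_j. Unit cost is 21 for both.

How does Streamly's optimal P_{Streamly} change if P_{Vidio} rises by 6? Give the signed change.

Streamly's profit: π = (P_{Streamly} − 21)(248 − 3P_{Streamly} + P_{Vidio}).
∂π/∂P_{Streamly} = 311 − 6P_{Streamly} + P_{Vidio} = 0 ⇒ P_{Streamly} = 311/6 + (1/6)P_{Vidio}.
The reaction-function slope is 1/6, so a 6-unit rise in P_{Vidio} moves P_{Streamly} by 1/6 × 6 = 1. Streamly's best response rises — the actions are strategic complements.

1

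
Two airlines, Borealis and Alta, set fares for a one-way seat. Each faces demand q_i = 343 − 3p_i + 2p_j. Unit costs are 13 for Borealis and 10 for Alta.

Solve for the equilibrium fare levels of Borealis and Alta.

Borealis's profit: π = (p_{Borealis} − 13)(343 − 3p_{Borealis} + 2p_{Alta}).
∂π/∂p_{Borealis} = 382 − 6p_{Borealis} + 2p_{Alta} = 0 ⇒ p_{Borealis} = 191/3 + (1/3)p_{Alta}.
Similarly p_{Alta} = 373/6 + (1/3)p_{Borealis}.
Plugging p_{Alta} into Borealis's best response: p_{Borealis} = 191/3 + (1/3)(373/6 + (1/3)p_{Borealis}) ⇒ (8/9)p_{Borealis} = 1519/18, so p_{Borealis} = 94.9375.
Then p_{Alta} = 373/6 + (1/3)·94.9375 = 93.8125.

94.9375, 93.8125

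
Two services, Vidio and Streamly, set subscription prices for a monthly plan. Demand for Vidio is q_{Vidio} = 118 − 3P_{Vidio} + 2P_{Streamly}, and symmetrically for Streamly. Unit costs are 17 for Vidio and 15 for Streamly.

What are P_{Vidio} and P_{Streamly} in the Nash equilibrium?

Vidio's profit: π = (P_{Vidio} − 17)(118 − 3P_{Vidio} + 2P_{Streamly}).
∂π/∂P_{Vidio} = 169 − 6P_{Vidio} + 2P_{Streamly} = 0 ⇒ P_{Vidio} = 169/6 + (1/3)P_{Streamly}.
Similarly P_{Streamly} = 163/6 + (1/3)P_{Vidio}.
Solving the two reaction functions simultaneously: (1 − (1/3)(1/3))P_{Vidio} = 169/6 + (1/3)·(163/6), so (8/9)P_{Vidio} = 335/9 and P_{Vidio} = 41.875.
Then P_{Streamly} = 163/6 + (1/3)·41.875 = 41.125.

41.875, 41.125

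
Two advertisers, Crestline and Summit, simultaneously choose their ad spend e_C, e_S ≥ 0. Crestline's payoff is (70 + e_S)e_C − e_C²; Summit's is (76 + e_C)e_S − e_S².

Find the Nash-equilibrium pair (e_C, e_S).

72, 74

Expanding Crestline's payoff: 70e_C + e_Se_C − e_C².
∂π/∂e_C = 70 + e_S − 2e_C = 0, so e_C = 35 + 0.5e_S.
Likewise for Summit: e_S = 38 + 0.5e_C.
Substituting the second reaction function into the first: e_C = 35 + 0.5(38 + 0.5e_C), which gives 0.75e_C = 54 ⇒ e_C = 72.
Then e_S = 38 + 0.5·72 = 74.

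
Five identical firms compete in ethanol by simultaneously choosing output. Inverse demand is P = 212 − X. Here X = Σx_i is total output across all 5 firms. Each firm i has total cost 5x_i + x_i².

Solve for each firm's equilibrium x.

A representative firm's profit is π_i = x_i(212 − X) − 5x_i − x_i², with X = x_i + Σ_{j≠i} x_j.
First-order condition: 207 − 4x_i − Σ_{j≠i} x_j = 0.
With identical firms, set every x_j = x: then 207 − 4x − 4x = 0, i.e. x = 207/8 = 25.875.

25.875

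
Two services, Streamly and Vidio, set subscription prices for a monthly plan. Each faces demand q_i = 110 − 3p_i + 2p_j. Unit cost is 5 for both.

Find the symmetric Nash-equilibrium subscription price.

31.25

Streamly's profit: π = (p_{Streamly} − 5)(110 − 3p_{Streamly} + 2p_{Vidio}).
∂π/∂p_{Streamly} = 125 − 6p_{Streamly} + 2p_{Vidio} = 0 ⇒ p_{Streamly} = 125/6 + (1/3)p_{Vidio}.
The game is symmetric, so in equilibrium p_{Vidio} = p_{Streamly}: the reaction function gives (2/3)p_{Streamly} = 125/6, hence p_{Streamly} = 31.25.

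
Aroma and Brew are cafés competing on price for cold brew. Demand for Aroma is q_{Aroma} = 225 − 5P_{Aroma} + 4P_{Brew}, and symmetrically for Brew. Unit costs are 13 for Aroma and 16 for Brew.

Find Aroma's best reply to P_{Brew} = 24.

38.6

Aroma's profit: π = (P_{Aroma} − 13)(225 − 5P_{Aroma} + 4P_{Brew}).
∂π/∂P_{Aroma} = 290 − 10P_{Aroma} + 4P_{Brew} = 0 ⇒ P_{Aroma} = 29 + 0.4P_{Brew}.
At P_{Brew} = 24: P_{Aroma} = 29 + 0.4·24 = 38.6.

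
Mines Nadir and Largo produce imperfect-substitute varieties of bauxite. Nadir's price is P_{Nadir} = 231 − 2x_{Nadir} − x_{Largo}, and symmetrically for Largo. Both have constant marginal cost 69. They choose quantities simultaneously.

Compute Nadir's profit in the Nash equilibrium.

2099.52

Mine Nadir's profit: π = x_{Nadir}(231 − 2x_{Nadir} − x_{Largo}) − 69x_{Nadir}.
∂π/∂x_{Nadir} = 162 − 4x_{Nadir} − x_{Largo} = 0 ⇒ x_{Nadir} = 40.5 − 0.25x_{Largo}.
The game is symmetric, so in equilibrium x_{Largo} = x_{Nadir}: the reaction function gives 1.25x_{Nadir} = 40.5, hence x_{Nadir} = 32.4.
P_{Nadir} = 231 − 2·32.4 − 32.4 = 133.8.
Profit = (133.8 − 69)·32.4 = 2099.52.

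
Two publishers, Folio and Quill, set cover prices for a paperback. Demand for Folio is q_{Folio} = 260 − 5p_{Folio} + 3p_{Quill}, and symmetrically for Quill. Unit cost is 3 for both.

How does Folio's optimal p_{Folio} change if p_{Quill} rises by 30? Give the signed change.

Folio's profit: π = (p_{Folio} − 3)(260 − 5p_{Folio} + 3p_{Quill}).
∂π/∂p_{Folio} = 275 − 10p_{Folio} + 3p_{Quill} = 0 ⇒ p_{Folio} = 27.5 + 0.3p_{Quill}.
The reaction-function slope is 0.3, so a 30-unit rise in p_{Quill} moves p_{Folio} by 0.3 × 30 = 9. Folio's best response rises — the actions are strategic complements.

9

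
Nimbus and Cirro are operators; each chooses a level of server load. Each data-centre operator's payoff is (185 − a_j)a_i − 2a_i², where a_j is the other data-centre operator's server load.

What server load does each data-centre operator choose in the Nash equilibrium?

Nimbus's payoff is (185 − a_C)a_N − 2a_N².
∂π/∂a_N = 185 − a_C − 4a_N = 0, so a_N = 46.25 − 0.25a_C.
Setting a_N = a_C in the reaction function: a_N = 46.25 − 0.25a_N, so a_N = 46.25 / 1.25 = 37.

37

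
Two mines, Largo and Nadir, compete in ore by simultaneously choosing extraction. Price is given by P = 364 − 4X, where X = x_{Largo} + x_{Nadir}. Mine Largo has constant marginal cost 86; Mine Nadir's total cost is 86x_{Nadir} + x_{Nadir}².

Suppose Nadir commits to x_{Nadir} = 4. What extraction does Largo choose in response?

32.75

Mine Largo's profit: π = x_{Largo}(364 − 4(x_{Largo} + x_{Nadir})) − 86x_{Largo}.
∂π/∂x_{Largo} = 278 − 8x_{Largo} − 4x_{Nadir} = 0, so x_{Largo} = 34.75 − 0.5x_{Nadir}.
At x_{Nadir} = 4: x_{Largo} = 34.75 − 0.5·4 = 32.75.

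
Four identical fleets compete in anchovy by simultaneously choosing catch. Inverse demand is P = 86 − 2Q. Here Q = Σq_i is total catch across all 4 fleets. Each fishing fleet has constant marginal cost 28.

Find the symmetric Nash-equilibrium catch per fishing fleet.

A representative fishing fleet's profit is π_i = q_i(86 − 2Q) − 28q_i, with Q = q_i + Σ_{j≠i} q_j.
First-order condition: 58 − 4q_i − 2Σ_{j≠i} q_j = 0.
Imposing symmetry (q_j = q for all j) turns Σ_{j≠i} q_j into 3q, so 58 = 10q and q = 5.8.

5.8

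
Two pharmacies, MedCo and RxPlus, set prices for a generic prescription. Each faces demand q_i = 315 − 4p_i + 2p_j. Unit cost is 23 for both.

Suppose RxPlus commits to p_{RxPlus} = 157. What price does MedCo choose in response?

MedCo's profit: π = (p_{MedCo} − 23)(315 − 4p_{MedCo} + 2p_{RxPlus}).
∂π/∂p_{MedCo} = 407 − 8p_{MedCo} + 2p_{RxPlus} = 0 ⇒ p_{MedCo} = 50.875 + 0.25p_{RxPlus}.
At p_{RxPlus} = 157: p_{MedCo} = 50.875 + 0.25·157 = 90.125.

90.125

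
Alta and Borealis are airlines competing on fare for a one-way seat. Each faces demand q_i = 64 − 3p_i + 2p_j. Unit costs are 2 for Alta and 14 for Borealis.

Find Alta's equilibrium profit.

Alta's profit: π = (p_{Alta} − 2)(64 − 3p_{Alta} + 2p_{Borealis}).
∂π/∂p_{Alta} = 70 − 6p_{Alta} + 2p_{Borealis} = 0 ⇒ p_{Alta} = 35/3 + (1/3)p_{Borealis}.
Similarly p_{Borealis} = 53/3 + (1/3)p_{Alta}.
Plugging p_{Borealis} into Alta's best response: p_{Alta} = 35/3 + (1/3)(53/3 + (1/3)p_{Alta}) ⇒ (8/9)p_{Alta} = 158/9, so p_{Alta} = 19.75.
Then p_{Borealis} = 53/3 + (1/3)·19.75 = 24.25.
q_{Alta} = 64 − 3·19.75 + 2·24.25 = 53.25.
Profit = (19.75 − 2)·53.25 = 945.1875.

945.1875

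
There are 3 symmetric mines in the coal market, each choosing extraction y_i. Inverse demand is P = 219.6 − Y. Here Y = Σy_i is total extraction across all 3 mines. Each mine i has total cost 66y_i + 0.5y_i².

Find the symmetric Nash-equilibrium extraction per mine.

A representative mine's profit is π_i = y_i(219.6 − Y) − 66y_i − 0.5y_i², with Y = y_i + Σ_{j≠i} y_j.
First-order condition: 153.6 − 3y_i − Σ_{j≠i} y_j = 0.
In a symmetric equilibrium every mine chooses the same y, so Σ_{j≠i} y_j = 2y. The condition becomes 153.6 − 5y = 0, giving y = 153.6/5 = 30.72.

30.72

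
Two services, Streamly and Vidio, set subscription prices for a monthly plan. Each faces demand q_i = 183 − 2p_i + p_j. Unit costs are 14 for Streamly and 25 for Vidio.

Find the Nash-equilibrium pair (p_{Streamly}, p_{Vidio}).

Streamly's profit: π = (p_{Streamly} − 14)(183 − 2p_{Streamly} + p_{Vidio}).
∂π/∂p_{Streamly} = 211 − 4p_{Streamly} + p_{Vidio} = 0 ⇒ p_{Streamly} = 52.75 + 0.25p_{Vidio}.
Similarly p_{Vidio} = 58.25 + 0.25p_{Streamly}.
Substituting the second reaction function into the first: p_{Streamly} = 52.75 + 0.25(58.25 + 0.25p_{Streamly}), which gives 0.9375p_{Streamly} = 67.3125 ⇒ p_{Streamly} = 71.8.
Then p_{Vidio} = 58.25 + 0.25·71.8 = 76.2.

71.8, 76.2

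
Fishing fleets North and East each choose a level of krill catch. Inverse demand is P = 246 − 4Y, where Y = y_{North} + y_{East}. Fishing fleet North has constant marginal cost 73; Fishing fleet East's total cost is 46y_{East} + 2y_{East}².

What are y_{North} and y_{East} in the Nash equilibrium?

Fishing fleet North's profit: π = y_{North}(246 − 4(y_{North} + y_{East})) − 73y_{North}.
∂π/∂y_{North} = 173 − 8y_{North} − 4y_{East} = 0, so y_{North} = 21.625 − 0.5y_{East}.
For East: ∂π/∂y_{East} = 200 − 12y_{East} − 4y_{North} = 0 ⇒ y_{East} = 50/3 − (1/3)y_{North}.
Substituting the second reaction function into the first: y_{North} = 21.625 − 0.5(50/3 − (1/3)y_{North}), which gives (5/6)y_{North} = 319/24 ⇒ y_{North} = 15.95.
Then y_{East} = 50/3 − (1/3)·15.95 = 11.35.

15.95, 11.35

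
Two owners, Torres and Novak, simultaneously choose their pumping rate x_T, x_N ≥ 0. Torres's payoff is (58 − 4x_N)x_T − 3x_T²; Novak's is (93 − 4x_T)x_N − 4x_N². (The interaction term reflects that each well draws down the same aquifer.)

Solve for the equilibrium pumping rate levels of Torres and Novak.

Expanding Torres's payoff: 58x_T − 4x_Nx_T − 3x_T².
∂π/∂x_T = 58 − 4x_N − 6x_T = 0, so x_T = 29/3 − (2/3)x_N.
Likewise for Novak: x_N = 11.625 − 0.5x_T.
Substituting the second reaction function into the first: x_T = 29/3 − (2/3)(11.625 − 0.5x_T), which gives (2/3)x_T = 23/12 ⇒ x_T = 2.875.
Then x_N = 11.625 − 0.5·2.875 = 10.1875.

2.875, 10.1875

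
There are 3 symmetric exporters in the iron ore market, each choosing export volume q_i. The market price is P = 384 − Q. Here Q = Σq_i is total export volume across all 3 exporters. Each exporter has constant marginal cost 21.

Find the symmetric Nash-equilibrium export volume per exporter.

A representative exporter's profit is π_i = q_i(384 − Q) − 21q_i, with Q = q_i + Σ_{j≠i} q_j.
First-order condition: 363 − 2q_i − Σ_{j≠i} q_j = 0.
With identical exporters, set every q_j = q: then 363 − 2q − 2q = 0, i.e. q = 363/4 = 90.75.

90.75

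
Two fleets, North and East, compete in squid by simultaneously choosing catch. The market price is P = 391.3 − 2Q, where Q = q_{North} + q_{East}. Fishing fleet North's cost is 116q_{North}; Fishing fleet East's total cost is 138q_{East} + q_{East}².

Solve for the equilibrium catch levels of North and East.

Fishing fleet North's profit: π = q_{North}(391.3 − 2(q_{North} + q_{East})) − 116q_{North}.
∂π/∂q_{North} = 275.3 − 4q_{North} − 2q_{East} = 0, so q_{North} = 68.825 − 0.5q_{East}.
For East: ∂π/∂q_{East} = 253.3 − 6q_{East} − 2q_{North} = 0 ⇒ q_{East} = 2533/60 − (1/3)q_{North}.
Solving the two reaction functions simultaneously: (1 − (−0.5)(−1/3))q_{North} = 68.825 − 0.5·(2533/60), so (5/6)q_{North} = 2863/60 and q_{North} = 57.26.
Then q_{East} = 2533/60 − (1/3)·57.26 = 23.13.

57.26, 23.13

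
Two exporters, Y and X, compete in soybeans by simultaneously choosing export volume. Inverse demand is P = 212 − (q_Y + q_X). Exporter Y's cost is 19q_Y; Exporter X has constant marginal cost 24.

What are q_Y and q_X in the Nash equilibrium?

Exporter Y's profit: π = q_Y(212 − (q_Y + q_X)) − 19q_Y.
∂π/∂q_Y = 193 − 2q_Y − q_X = 0, so q_Y = 96.5 − 0.5q_X.
By the same steps for X: q_X = 94 − 0.5q_Y.
Substituting the second reaction function into the first: q_Y = 96.5 − 0.5(94 − 0.5q_Y), which gives 0.75q_Y = 49.5 ⇒ q_Y = 66.
Then q_X = 94 − 0.5·66 = 61.

66, 61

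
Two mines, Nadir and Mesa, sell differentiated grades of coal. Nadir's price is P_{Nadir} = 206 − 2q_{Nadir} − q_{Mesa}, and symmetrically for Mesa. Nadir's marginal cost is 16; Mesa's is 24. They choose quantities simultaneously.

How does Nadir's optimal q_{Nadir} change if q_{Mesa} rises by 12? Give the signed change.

-3

Mine Nadir's profit: π = q_{Nadir}(206 − 2q_{Nadir} − q_{Mesa}) − 16q_{Nadir}.
∂π/∂q_{Nadir} = 190 − 4q_{Nadir} − q_{Mesa} = 0 ⇒ q_{Nadir} = 47.5 − 0.25q_{Mesa}.
The reaction-function slope is −0.25, so a 12-unit rise in q_{Mesa} moves q_{Nadir} by −0.25 × 12 = −3. Nadir's best response falls — the actions are strategic substitutes.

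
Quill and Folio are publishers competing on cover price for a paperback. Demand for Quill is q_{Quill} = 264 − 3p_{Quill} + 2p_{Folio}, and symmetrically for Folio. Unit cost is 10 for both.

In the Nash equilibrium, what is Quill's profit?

12096.75

Quill's profit: π = (p_{Quill} − 10)(264 − 3p_{Quill} + 2p_{Folio}).
∂π/∂p_{Quill} = 294 − 6p_{Quill} + 2p_{Folio} = 0 ⇒ p_{Quill} = 49 + (1/3)p_{Folio}.
Setting p_{Quill} = p_{Folio} in the reaction function: p_{Quill} = 49 + (1/3)p_{Quill}, so p_{Quill} = 49 / (2/3) = 73.5.
q_{Quill} = 264 − 3·73.5 + 2·73.5 = 190.5.
Profit = (73.5 − 10)·190.5 = 12096.75.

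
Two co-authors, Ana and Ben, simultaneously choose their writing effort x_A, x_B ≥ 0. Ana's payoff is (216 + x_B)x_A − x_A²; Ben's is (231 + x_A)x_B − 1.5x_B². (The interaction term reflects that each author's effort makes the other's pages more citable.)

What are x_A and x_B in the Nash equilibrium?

175.8, 135.6

Expanding Ana's payoff: 216x_A + x_Bx_A − x_A².
∂π/∂x_A = 216 + x_B − 2x_A = 0, so x_A = 108 + 0.5x_B.
Likewise for Ben: x_B = 77 + (1/3)x_A.
Substituting the second reaction function into the first: x_A = 108 + 0.5(77 + (1/3)x_A), which gives (5/6)x_A = 146.5 ⇒ x_A = 175.8.
Then x_B = 77 + (1/3)·175.8 = 135.6.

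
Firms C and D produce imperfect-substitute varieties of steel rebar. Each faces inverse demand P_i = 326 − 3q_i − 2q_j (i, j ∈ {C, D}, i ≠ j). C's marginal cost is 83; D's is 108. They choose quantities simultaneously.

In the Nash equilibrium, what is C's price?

Firm C's profit: π = q_C(326 − 3q_C − 2q_D) − 83q_C.
∂π/∂q_C = 243 − 6q_C − 2q_D = 0 ⇒ q_C = 40.5 − (1/3)q_D.
Similarly q_D = 109/3 − (1/3)q_C.
Plugging q_D into C's best response: q_C = 40.5 − (1/3)(109/3 − (1/3)q_C) ⇒ (8/9)q_C = 511/18, so q_C = 31.9375.
Then q_D = 109/3 − (1/3)·31.9375 = 25.6875.
P_C = 326 − 3·31.9375 − 2·25.6875 = 178.8125.

178.8125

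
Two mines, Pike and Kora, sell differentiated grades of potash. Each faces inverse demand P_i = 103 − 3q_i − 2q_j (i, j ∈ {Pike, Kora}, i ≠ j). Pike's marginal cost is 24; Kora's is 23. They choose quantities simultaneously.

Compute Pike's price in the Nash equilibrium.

53.4375

Mine Pike's profit: π = q_{Pike}(103 − 3q_{Pike} − 2q_{Kora}) − 24q_{Pike}.
∂π/∂q_{Pike} = 79 − 6q_{Pike} − 2q_{Kora} = 0 ⇒ q_{Pike} = 79/6 − (1/3)q_{Kora}.
Similarly q_{Kora} = 40/3 − (1/3)q_{Pike}.
Solving the two reaction functions simultaneously: (1 − (−1/3)(−1/3))q_{Pike} = 79/6 − (1/3)·(40/3), so (8/9)q_{Pike} = 157/18 and q_{Pike} = 9.8125.
Then q_{Kora} = 40/3 − (1/3)·9.8125 = 10.0625.
P_{Pike} = 103 − 3·9.8125 − 2·10.0625 = 53.4375.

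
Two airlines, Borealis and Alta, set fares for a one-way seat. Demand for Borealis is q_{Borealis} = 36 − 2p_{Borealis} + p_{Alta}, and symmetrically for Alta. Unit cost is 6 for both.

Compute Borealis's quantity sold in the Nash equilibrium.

Borealis's profit: π = (p_{Borealis} − 6)(36 − 2p_{Borealis} + p_{Alta}).
∂π/∂p_{Borealis} = 48 − 4p_{Borealis} + p_{Alta} = 0 ⇒ p_{Borealis} = 12 + 0.25p_{Alta}.
Setting p_{Borealis} = p_{Alta} in the reaction function: p_{Borealis} = 12 + 0.25p_{Borealis}, so p_{Borealis} = 12 / 0.75 = 16.
q_{Borealis} = 36 − 2·16 + 16 = 20.

20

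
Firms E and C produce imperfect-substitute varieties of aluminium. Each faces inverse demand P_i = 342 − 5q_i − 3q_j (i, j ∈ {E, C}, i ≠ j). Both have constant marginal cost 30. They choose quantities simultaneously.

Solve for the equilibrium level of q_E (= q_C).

24

Firm E's profit: π = q_E(342 − 5q_E − 3q_C) − 30q_E.
∂π/∂q_E = 312 − 10q_E − 3q_C = 0 ⇒ q_E = 31.2 − 0.3q_C.
The game is symmetric, so in equilibrium q_C = q_E: the reaction function gives 1.3q_E = 31.2, hence q_E = 24.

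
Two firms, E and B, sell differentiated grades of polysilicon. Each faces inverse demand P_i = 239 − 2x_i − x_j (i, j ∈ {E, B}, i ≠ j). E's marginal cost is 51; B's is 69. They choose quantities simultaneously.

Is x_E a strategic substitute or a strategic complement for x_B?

strategic substitutes

Firm E's profit: π = x_E(239 − 2x_E − x_B) − 51x_E.
∂π/∂x_E = 188 − 4x_E − x_B = 0 ⇒ x_E = 47 − 0.25x_B.
The best-response slope dx_E/dx_B = −0.25 < 0: the reaction function is downward-sloping, so the choices are strategic substitutes.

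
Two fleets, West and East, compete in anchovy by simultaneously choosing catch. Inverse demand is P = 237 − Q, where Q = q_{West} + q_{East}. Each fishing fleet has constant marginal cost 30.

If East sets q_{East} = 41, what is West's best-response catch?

Fishing fleet West's profit: π = q_{West}(237 − (q_{West} + q_{East})) − 30q_{West}.
∂π/∂q_{West} = 207 − 2q_{West} − q_{East} = 0, so q_{West} = 103.5 − 0.5q_{East}.
At q_{East} = 41: q_{West} = 103.5 − 0.5·41 = 83.

83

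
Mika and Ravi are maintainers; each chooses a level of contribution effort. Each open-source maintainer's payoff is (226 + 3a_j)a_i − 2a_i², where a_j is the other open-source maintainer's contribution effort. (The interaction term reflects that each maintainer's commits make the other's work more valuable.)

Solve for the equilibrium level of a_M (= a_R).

Mika's payoff is (226 + 3a_R)a_M − 2a_M².
∂π/∂a_M = 226 + 3a_R − 4a_M = 0, so a_M = 56.5 + 0.75a_R.
Setting a_M = a_R in the reaction function: a_M = 56.5 + 0.75a_M, so a_M = 56.5 / 0.25 = 226.

226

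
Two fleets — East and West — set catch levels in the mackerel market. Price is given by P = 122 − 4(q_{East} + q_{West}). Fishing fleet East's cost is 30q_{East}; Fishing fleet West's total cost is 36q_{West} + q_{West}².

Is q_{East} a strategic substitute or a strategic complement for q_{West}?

Fishing fleet East's profit: π = q_{East}(122 − 4(q_{East} + q_{West})) − 30q_{East}.
∂π/∂q_{East} = 92 − 8q_{East} − 4q_{West} = 0, so q_{East} = 11.5 − 0.5q_{West}.
The best-response slope dq_{East}/dq_{West} = −0.5 < 0: the reaction function is downward-sloping, so the choices are strategic substitutes.

strategic substitutes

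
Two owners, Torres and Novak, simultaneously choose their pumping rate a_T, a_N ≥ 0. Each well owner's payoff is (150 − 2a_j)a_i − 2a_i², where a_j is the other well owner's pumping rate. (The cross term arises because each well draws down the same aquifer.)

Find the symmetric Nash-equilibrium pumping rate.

25

Torres's payoff is (150 − 2a_N)a_T − 2a_T².
∂π/∂a_T = 150 − 2a_N − 4a_T = 0, so a_T = 37.5 − 0.5a_N.
Setting a_T = a_N in the reaction function: a_T = 37.5 − 0.5a_T, so a_T = 37.5 / 1.5 = 25.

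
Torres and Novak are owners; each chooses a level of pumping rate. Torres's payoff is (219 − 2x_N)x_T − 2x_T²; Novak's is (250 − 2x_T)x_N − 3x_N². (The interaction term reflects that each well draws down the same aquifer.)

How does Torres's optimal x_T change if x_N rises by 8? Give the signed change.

Expanding Torres's payoff: 219x_T − 2x_Nx_T − 2x_T².
∂π/∂x_T = 219 − 2x_N − 4x_T = 0, so x_T = 54.75 − 0.5x_N.
The reaction-function slope is −0.5, so an 8-unit rise in x_N moves x_T by −0.5 × 8 = −4. Torres's best response falls — the actions are strategic substitutes.

-4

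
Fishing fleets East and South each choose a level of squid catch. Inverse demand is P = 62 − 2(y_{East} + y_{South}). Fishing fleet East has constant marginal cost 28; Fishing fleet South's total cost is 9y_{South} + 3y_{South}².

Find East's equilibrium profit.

Fishing fleet East's profit: π = y_{East}(62 − 2(y_{East} + y_{South})) − 28y_{East}.
∂π/∂y_{East} = 34 − 4y_{East} − 2y_{South} = 0, so y_{East} = 8.5 − 0.5y_{South}.
For South: ∂π/∂y_{South} = 53 − 10y_{South} − 2y_{East} = 0 ⇒ y_{South} = 5.3 − 0.2y_{East}.
Substituting the second reaction function into the first: y_{East} = 8.5 − 0.5(5.3 − 0.2y_{East}), which gives 0.9y_{East} = 5.85 ⇒ y_{East} = 6.5.
Then y_{South} = 5.3 − 0.2·6.5 = 4.
Price P = 62 − 2·10.5 = 41.
East's profit: (41 − 28)·6.5 = 84.5.

84.5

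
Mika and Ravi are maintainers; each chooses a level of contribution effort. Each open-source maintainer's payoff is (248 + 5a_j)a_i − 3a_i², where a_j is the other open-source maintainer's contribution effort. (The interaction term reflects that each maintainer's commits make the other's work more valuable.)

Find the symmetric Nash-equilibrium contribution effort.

Mika's payoff is (248 + 5a_R)a_M − 3a_M².
∂π/∂a_M = 248 + 5a_R − 6a_M = 0, so a_M = 124/3 + (5/6)a_R.
The game is symmetric, so in equilibrium a_R = a_M: the reaction function gives (1/6)a_M = 124/3, hence a_M = 248.

248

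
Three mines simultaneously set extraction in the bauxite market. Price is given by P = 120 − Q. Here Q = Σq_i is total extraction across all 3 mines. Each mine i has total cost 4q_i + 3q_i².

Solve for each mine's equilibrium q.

11.6

A representative mine's profit is π_i = q_i(120 − Q) − 4q_i − 3q_i², with Q = q_i + Σ_{j≠i} q_j.
First-order condition: 116 − 8q_i − Σ_{j≠i} q_j = 0.
In a symmetric equilibrium every mine chooses the same q, so Σ_{j≠i} q_j = 2q. The condition becomes 116 − 10q = 0, giving q = 116/10 = 11.6.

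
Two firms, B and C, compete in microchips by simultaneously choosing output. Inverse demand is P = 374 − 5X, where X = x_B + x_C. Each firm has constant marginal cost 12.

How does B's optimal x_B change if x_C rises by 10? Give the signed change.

-5

Firm B's profit: π = x_B(374 − 5(x_B + x_C)) − 12x_B.
∂π/∂x_B = 362 − 10x_B − 5x_C = 0, so x_B = 36.2 − 0.5x_C.
The reaction-function slope is −0.5, so a 10-unit rise in x_C moves x_B by −0.5 × 10 = −5. B's best response falls — the actions are strategic substitutes.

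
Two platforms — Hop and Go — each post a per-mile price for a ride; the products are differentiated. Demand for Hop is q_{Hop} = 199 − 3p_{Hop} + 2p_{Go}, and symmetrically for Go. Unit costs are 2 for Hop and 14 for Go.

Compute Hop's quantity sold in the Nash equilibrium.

Hop's profit: π = (p_{Hop} − 2)(199 − 3p_{Hop} + 2p_{Go}).
∂π/∂p_{Hop} = 205 − 6p_{Hop} + 2p_{Go} = 0 ⇒ p_{Hop} = 205/6 + (1/3)p_{Go}.
Similarly p_{Go} = 241/6 + (1/3)p_{Hop}.
Plugging p_{Go} into Hop's best response: p_{Hop} = 205/6 + (1/3)(241/6 + (1/3)p_{Hop}) ⇒ (8/9)p_{Hop} = 428/9, so p_{Hop} = 53.5.
Then p_{Go} = 241/6 + (1/3)·53.5 = 58.
q_{Hop} = 199 − 3·53.5 + 2·58 = 154.5.

154.5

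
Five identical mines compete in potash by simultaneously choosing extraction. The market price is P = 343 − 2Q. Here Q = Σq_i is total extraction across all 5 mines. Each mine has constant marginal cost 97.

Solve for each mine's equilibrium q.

20.5

A representative mine's profit is π_i = q_i(343 − 2Q) − 97q_i, with Q = q_i + Σ_{j≠i} q_j.
First-order condition: 246 − 4q_i − 2Σ_{j≠i} q_j = 0.
In a symmetric equilibrium every mine chooses the same q, so Σ_{j≠i} q_j = 4q. The condition becomes 246 − 12q = 0, giving q = 246/12 = 20.5.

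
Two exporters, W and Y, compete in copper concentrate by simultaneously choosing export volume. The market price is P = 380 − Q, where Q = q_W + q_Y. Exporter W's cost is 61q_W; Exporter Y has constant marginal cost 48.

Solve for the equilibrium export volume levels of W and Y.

Exporter W's profit: π = q_W(380 − (q_W + q_Y)) − 61q_W.
∂π/∂q_W = 319 − 2q_W − q_Y = 0, so q_W = 159.5 − 0.5q_Y.
By the same steps for Y: q_Y = 166 − 0.5q_W.
Solving the two reaction functions simultaneously: (1 − (−0.5)(−0.5))q_W = 159.5 − 0.5·166, so 0.75q_W = 76.5 and q_W = 102.
Then q_Y = 166 − 0.5·102 = 115.

102, 115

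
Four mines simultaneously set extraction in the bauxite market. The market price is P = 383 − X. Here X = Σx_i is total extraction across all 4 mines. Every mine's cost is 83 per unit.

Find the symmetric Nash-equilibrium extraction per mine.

A representative mine's profit is π_i = x_i(383 − X) − 83x_i, with X = x_i + Σ_{j≠i} x_j.
First-order condition: 300 − 2x_i − Σ_{j≠i} x_j = 0.
With identical mines, set every x_j = x: then 300 − 2x − 3x = 0, i.e. x = 300/5 = 60.

60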